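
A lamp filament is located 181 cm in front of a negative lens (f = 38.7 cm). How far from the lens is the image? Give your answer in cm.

For a negative lens, f = -38.7 cm.
Lens equation: 1/v = 1/f − 1/u = 1/(-38.70) − 1/(181) = -0.02584 − 0.005525 = -0.03136, so v = -31.9 cm.
The image is virtual, upright and reduced, on the same side as the object.

31.9 cm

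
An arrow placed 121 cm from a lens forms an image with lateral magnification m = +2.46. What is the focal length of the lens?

f = 204 cm (converging)

m = −d_i/d_o ⇒ d_i = −m·d_o = −(+2.46)·(121) = -297.7 cm.
1/f = 1/d_o + 1/d_i = 1/(121) + 1/(-297.7) = 0.004905, so f = 204 cm.
Since f is positive, the lens is converging.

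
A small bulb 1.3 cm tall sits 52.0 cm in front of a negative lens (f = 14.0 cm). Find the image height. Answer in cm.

For a negative lens, f = -14.0 cm.
1/d_i = 1/f − 1/d_o = 1/(-14.00) − 1/(52.0) = -0.09066, so d_i = -11.03 cm.
m = −d_i/d_o = +0.2121.
|h_i| = |m|·h_o = 0.2121 × 1.3 = 0.276 cm. The image is virtual, upright and reduced, on the same side as the object.

0.276 cm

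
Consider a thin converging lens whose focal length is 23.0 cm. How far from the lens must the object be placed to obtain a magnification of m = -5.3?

27.3 cm

m = −d_i/d_o ⇒ d_i = −m·d_o.
1/f = 1/d_o + 1/d_i = 1/d_o − 1/(m·d_o) = (1 − 1/m)/d_o, so d_o = f(1 − 1/m) = (23.00)(1 − 1/(-5.3)) = 27.3 cm.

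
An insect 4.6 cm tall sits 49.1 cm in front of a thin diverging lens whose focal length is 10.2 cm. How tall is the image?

For a diverging lens, f = -10.2 cm.
1/d_i = 1/f − 1/d_o = 1/(-10.20) − 1/(49.1) = -0.1184, so d_i = -8.446 cm.
m = −d_i/d_o = +0.1720.
|h_i| = |m|·h_o = 0.1720 × 4.6 = 0.791 cm. The image is virtual, upright and reduced, on the same side as the object.

0.791 cm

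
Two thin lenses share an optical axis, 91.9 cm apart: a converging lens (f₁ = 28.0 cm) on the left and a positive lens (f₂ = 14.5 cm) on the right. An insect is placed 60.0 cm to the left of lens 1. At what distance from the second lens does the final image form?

Lens 1: 1/d_i1 = 1/f₁ − 1/d_o1 = 1/(28.0) − 1/(60.0) = 0.01905, so d_i1 = 52.50 cm.
The intermediate image is 52.50 cm to the right of lens 1, which is 91.9 − (52.50) = 39.40 cm to the left of lens 2, so d_o2 = +39.40 cm.
Lens 2: 1/d_i2 = 1/f₂ − 1/d_o2 = 1/(14.5) − 1/(39.40) = 0.04358, so d_i2 = 22.9 cm.
The final image is real, 22.9 cm to the right of lens 2 (overall magnification ≈ 0.51).

22.9 cm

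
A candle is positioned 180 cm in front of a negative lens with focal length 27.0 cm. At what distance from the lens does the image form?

23.5 cm

For a negative lens, f = -27.0 cm.
Thin-lens equation: 1/v = 1/f − 1/u = 1/(-27.00) − 1/(180) = -0.03704 − 0.005556 = -0.04259, so v = -23.5 cm.
The image is virtual, upright and reduced, on the same side as the object.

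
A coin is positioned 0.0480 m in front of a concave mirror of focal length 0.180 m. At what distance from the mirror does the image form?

Mirror equation: 1/s_i = 1/f − 1/s_o = 1/(0.1800) − 1/(0.0480) = 5.556 − 20.83 = -15.28, so s_i = -0.0655 m.
The image is virtual, upright and enlarged, behind the mirror.

0.0655 m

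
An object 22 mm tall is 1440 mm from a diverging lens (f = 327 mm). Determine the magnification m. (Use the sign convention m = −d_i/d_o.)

m = +0.185

For a diverging lens, f = -327 mm.
1/d_i = 1/f − 1/d_o = 1/(-327.0) − 1/(1440) = -0.003753, so d_i = -266.5 mm.
m = −d_i/d_o = −(-266.5)/(1440) = +0.185.
The image is virtual, upright and reduced, on the same side as the object.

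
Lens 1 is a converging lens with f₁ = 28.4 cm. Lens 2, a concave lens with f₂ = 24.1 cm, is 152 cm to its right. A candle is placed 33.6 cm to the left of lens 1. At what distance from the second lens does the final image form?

Lens 1: 1/d_i1 = 1/f₁ − 1/d_o1 = 1/(28.4) − 1/(33.6) = 0.005449, so d_i1 = 183.5 cm.
The intermediate image is 183.5 cm to the right of lens 1, which lies 31.50 cm to the right of lens 2 — a virtual object — so d_o2 = −31.50 cm.
Lens 2 is diverging, so f₂ = −24.1 cm.
Lens 2: 1/d_i2 = 1/f₂ − 1/d_o2 = 1/(-24.1) − 1/(-31.50) = -0.009748, so d_i2 = -103 cm.
The final image is virtual, 103 cm to the left of lens 2 (overall magnification ≈ 18).

103 cm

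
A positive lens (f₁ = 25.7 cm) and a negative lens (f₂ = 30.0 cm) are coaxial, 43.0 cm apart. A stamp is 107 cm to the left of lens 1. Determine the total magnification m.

Lens 1: 1/d_i1 = 1/(25.7) − 1/(107) = 0.02956, so d_i1 = 33.82 cm; m₁ = −d_i1/d_o1 = -0.3161.
d_o2 = 43.0 − (33.82) = 9.180 cm.
f₂ = −30.0 cm (diverging).
Lens 2: 1/d_i2 = 1/(-30.0) − 1/(9.180) = -0.1423, so d_i2 = -7.029 cm; m₂ = −d_i2/d_o2 = +0.7657.
m = m₁·m₂ = (-0.3161)(+0.7657) = -0.242.

m = -0.242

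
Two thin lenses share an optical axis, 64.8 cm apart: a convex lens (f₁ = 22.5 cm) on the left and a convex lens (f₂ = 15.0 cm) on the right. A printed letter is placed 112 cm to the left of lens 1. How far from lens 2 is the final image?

Lens 1: 1/d_i1 = 1/f₁ − 1/d_o1 = 1/(22.5) − 1/(112) = 0.03552, so d_i1 = 28.16 cm.
The intermediate image is 28.16 cm to the right of lens 1, which is 64.8 − (28.16) = 36.64 cm to the left of lens 2, so d_o2 = +36.64 cm.
Lens 2: 1/d_i2 = 1/f₂ − 1/d_o2 = 1/(15.0) − 1/(36.64) = 0.03937, so d_i2 = 25.4 cm.
The final image is real, 25.4 cm to the right of lens 2 (overall magnification ≈ 0.17).

25.4 cm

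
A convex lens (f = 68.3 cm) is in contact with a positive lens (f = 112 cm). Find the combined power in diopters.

P₁ = 1/f₁ = 1/(0.683 m) = +1.464 D; P₂ = 1/f₂ = 1/(1.12 m) = +0.8929 D.
For thin lenses in contact, P = P₁ + P₂ = (+1.464) + (+0.8929) = +2.36 D.

P = +2.36 D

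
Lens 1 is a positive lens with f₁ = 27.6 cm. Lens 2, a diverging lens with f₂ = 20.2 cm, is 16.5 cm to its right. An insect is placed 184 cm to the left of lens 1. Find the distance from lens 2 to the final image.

76.3 cm

Lens 1: 1/d_i1 = 1/f₁ − 1/d_o1 = 1/(27.6) − 1/(184) = 0.03080, so d_i1 = 32.47 cm.
The intermediate image is 32.47 cm to the right of lens 1, which lies 15.97 cm to the right of lens 2 — a virtual object — so d_o2 = −15.97 cm.
Lens 2 is diverging, so f₂ = −20.2 cm.
Lens 2: 1/d_i2 = 1/f₂ − 1/d_o2 = 1/(-20.2) − 1/(-15.97) = 0.01311, so d_i2 = 76.3 cm.
The final image is real, 76.3 cm to the right of lens 2 (overall magnification ≈ -0.84).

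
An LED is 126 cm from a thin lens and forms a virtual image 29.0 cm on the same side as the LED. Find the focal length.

f = -37.7 cm (diverging)

Virtual image ⇒ d_i = −29.0 cm.
1/f = 1/d_o + 1/d_i = 1/(126) + 1/(-29.0) = -0.02655, so f = -37.7 cm.
Since f is negative, the thin lens is diverging.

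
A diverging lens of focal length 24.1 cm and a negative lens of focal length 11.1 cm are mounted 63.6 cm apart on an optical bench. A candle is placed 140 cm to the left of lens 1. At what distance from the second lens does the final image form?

Lens 1 is diverging, so f₁ = −24.1 cm.
Lens 1: 1/d_i1 = 1/f₁ − 1/d_o1 = 1/(-24.1) − 1/(140) = -0.04864, so d_i1 = -20.56 cm.
The intermediate image is 20.56 cm to the left of lens 1 (virtual), which is 63.6 − (-20.56) = 84.16 cm to the left of lens 2, so d_o2 = +84.16 cm.
Lens 2 is diverging, so f₂ = −11.1 cm.
Lens 2: 1/d_i2 = 1/f₂ − 1/d_o2 = 1/(-11.1) − 1/(84.16) = -0.1020, so d_i2 = -9.81 cm.
The final image is virtual, 9.81 cm to the left of lens 2 (overall magnification ≈ 0.017).

9.81 cm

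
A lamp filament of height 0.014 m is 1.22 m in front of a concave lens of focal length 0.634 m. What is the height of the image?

For a concave lens, f = -0.634 m.
1/d_i = 1/f − 1/d_o = 1/(-0.6340) − 1/(1.22) = -2.397, so d_i = -0.4172 m.
m = −d_i/d_o = +0.3420.
|h_i| = |m|·h_o = 0.3420 × 0.014 = 0.00479 m. The image is virtual, upright and reduced, on the same side as the object.

0.00479 m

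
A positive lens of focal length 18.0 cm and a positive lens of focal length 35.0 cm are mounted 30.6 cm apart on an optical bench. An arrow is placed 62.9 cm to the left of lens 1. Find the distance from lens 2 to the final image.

6.36 cm

Lens 1: 1/d_i1 = 1/f₁ − 1/d_o1 = 1/(18.0) − 1/(62.9) = 0.03966, so d_i1 = 25.22 cm.
The intermediate image is 25.22 cm to the right of lens 1, which is 30.6 − (25.22) = 5.380 cm to the left of lens 2, so d_o2 = +5.380 cm.
Lens 2: 1/d_i2 = 1/f₂ − 1/d_o2 = 1/(35.0) − 1/(5.380) = -0.1573, so d_i2 = -6.36 cm.
The final image is virtual, 6.36 cm to the left of lens 2 (overall magnification ≈ -0.47).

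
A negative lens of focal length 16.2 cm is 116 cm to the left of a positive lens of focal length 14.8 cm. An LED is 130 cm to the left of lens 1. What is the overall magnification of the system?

m = -0.0142

f₁ = −16.2 cm (diverging).
Lens 1: 1/d_i1 = 1/(-16.2) − 1/(130) = -0.06942, so d_i1 = -14.40 cm; m₁ = −d_i1/d_o1 = +0.1108.
d_o2 = 116 − (-14.40) = 130.4 cm.
Lens 2: 1/d_i2 = 1/(14.8) − 1/(130.4) = 0.05990, so d_i2 = 16.69 cm; m₂ = −d_i2/d_o2 = -0.1280.
m = m₁·m₂ = (+0.1108)(-0.1280) = -0.0142.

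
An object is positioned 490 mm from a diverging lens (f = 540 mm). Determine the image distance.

257 mm

For a diverging lens, f = -540 mm.
Thin-lens equation: 1/s_i = 1/f − 1/s_o = 1/(-540.0) − 1/(490) = -0.001852 − 0.002041 = -0.003893, so s_i = -257 mm.
The image is virtual, upright and reduced, on the same side as the object.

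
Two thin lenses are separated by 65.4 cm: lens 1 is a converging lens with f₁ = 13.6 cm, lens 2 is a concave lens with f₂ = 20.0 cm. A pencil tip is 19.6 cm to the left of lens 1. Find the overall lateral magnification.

m = -1.11

Lens 1: 1/d_i1 = 1/(13.6) − 1/(19.6) = 0.02251, so d_i1 = 44.43 cm; m₁ = −d_i1/d_o1 = -2.267.
d_o2 = 65.4 − (44.43) = 20.97 cm.
f₂ = −20.0 cm (diverging).
Lens 2: 1/d_i2 = 1/(-20.0) − 1/(20.97) = -0.09769, so d_i2 = -10.24 cm; m₂ = −d_i2/d_o2 = +0.4882.
m = m₁·m₂ = (-2.267)(+0.4882) = -1.11.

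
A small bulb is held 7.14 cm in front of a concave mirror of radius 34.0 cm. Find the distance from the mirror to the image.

12.3 cm

f = R/2 = 34.0/2 = 17.00 cm.
Mirror equation: 1/v = 1/f − 1/u = 1/(17.00) − 1/(7.14) = 0.05882 − 0.1401 = -0.08123, so v = -12.3 cm.
The image is virtual, upright and enlarged, behind the mirror.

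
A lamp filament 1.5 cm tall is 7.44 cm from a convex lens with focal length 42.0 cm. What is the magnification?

1/d_i = 1/f − 1/d_o = 1/(42.00) − 1/(7.44) = -0.1106, so d_i = -9.042 cm.
m = −d_i/d_o = −(-9.042)/(7.44) = +1.22.
The image is virtual, upright and enlarged, on the same side as the object.

m = +1.22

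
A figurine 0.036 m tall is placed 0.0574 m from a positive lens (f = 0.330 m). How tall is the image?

1/d_i = 1/f − 1/d_o = 1/(0.3300) − 1/(0.0574) = -14.39, so d_i = -0.06949 m.
m = −d_i/d_o = +1.211.
|h_i| = |m|·h_o = 1.211 × 0.036 = 0.0436 m. The image is virtual, upright and enlarged, on the same side as the object.

0.0436 m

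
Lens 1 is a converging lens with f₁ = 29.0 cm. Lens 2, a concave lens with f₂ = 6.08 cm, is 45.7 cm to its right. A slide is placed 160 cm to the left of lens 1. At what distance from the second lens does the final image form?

Lens 1: 1/d_i1 = 1/f₁ − 1/d_o1 = 1/(29.0) − 1/(160) = 0.02823, so d_i1 = 35.42 cm.
The intermediate image is 35.42 cm to the right of lens 1, which is 45.7 − (35.42) = 10.28 cm to the left of lens 2, so d_o2 = +10.28 cm.
Lens 2 is diverging, so f₂ = −6.08 cm.
Lens 2: 1/d_i2 = 1/f₂ − 1/d_o2 = 1/(-6.08) − 1/(10.28) = -0.2617, so d_i2 = -3.82 cm.
The final image is virtual, 3.82 cm to the left of lens 2 (overall magnification ≈ -0.082).

3.82 cm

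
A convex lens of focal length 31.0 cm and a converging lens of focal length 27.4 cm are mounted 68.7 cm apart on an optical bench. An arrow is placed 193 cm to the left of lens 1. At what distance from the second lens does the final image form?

Lens 1: 1/d_i1 = 1/f₁ − 1/d_o1 = 1/(31.0) − 1/(193) = 0.02708, so d_i1 = 36.93 cm.
The intermediate image is 36.93 cm to the right of lens 1, which is 68.7 − (36.93) = 31.77 cm to the left of lens 2, so d_o2 = +31.77 cm.
Lens 2: 1/d_i2 = 1/f₂ − 1/d_o2 = 1/(27.4) − 1/(31.77) = 0.005020, so d_i2 = 199 cm.
The final image is real, 199 cm to the right of lens 2 (overall magnification ≈ 1.2).

199 cm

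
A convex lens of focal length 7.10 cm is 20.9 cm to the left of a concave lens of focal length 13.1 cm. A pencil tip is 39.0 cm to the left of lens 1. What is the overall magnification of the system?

m = -0.115

Lens 1: 1/d_i1 = 1/(7.10) − 1/(39.0) = 0.1152, so d_i1 = 8.680 cm; m₁ = −d_i1/d_o1 = -0.2226.
d_o2 = 20.9 − (8.680) = 12.22 cm.
f₂ = −13.1 cm (diverging).
Lens 2: 1/d_i2 = 1/(-13.1) − 1/(12.22) = -0.1582, so d_i2 = -6.322 cm; m₂ = −d_i2/d_o2 = +0.5174.
m = m₁·m₂ = (-0.2226)(+0.5174) = -0.115.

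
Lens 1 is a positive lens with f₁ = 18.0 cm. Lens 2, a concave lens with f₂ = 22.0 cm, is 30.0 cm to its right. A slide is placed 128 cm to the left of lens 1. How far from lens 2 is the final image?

6.41 cm

Lens 1: 1/d_i1 = 1/f₁ − 1/d_o1 = 1/(18.0) − 1/(128) = 0.04774, so d_i1 = 20.95 cm.
The intermediate image is 20.95 cm to the right of lens 1, which is 30.0 − (20.95) = 9.050 cm to the left of lens 2, so d_o2 = +9.050 cm.
Lens 2 is diverging, so f₂ = −22.0 cm.
Lens 2: 1/d_i2 = 1/f₂ − 1/d_o2 = 1/(-22.0) − 1/(9.050) = -0.1560, so d_i2 = -6.41 cm.
The final image is virtual, 6.41 cm to the left of lens 2 (overall magnification ≈ -0.12).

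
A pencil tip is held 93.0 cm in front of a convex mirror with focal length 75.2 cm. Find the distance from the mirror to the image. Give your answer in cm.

41.6 cm

For a convex mirror, f = -75.2 cm.
Mirror equation: 1/s_i = 1/f − 1/s_o = 1/(-75.20) − 1/(93.0) = -0.01330 − 0.01075 = -0.02405, so s_i = -41.6 cm.
The image is virtual, upright and reduced, behind the mirror.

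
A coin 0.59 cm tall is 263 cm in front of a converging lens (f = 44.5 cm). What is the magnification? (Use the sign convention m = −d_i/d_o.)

1/d_i = 1/f − 1/d_o = 1/(44.50) − 1/(263) = 0.01867, so d_i = 53.56 cm.
m = −d_i/d_o = −(53.56)/(263) = -0.204.
The image is real, inverted and reduced, on the far side of the lens.

m = -0.204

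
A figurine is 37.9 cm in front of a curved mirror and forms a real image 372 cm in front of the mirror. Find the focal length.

f = 34.4 cm (concave)

Real image ⇒ d_i = +372 cm.
1/f = 1/d_o + 1/d_i = 1/(37.9) + 1/(372) = 0.02907, so f = 34.4 cm.
Since f is positive, the curved mirror is concave.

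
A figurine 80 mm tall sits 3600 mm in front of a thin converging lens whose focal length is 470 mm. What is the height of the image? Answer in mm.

12.0 mm

1/d_i = 1/f − 1/d_o = 1/(470.0) − 1/(3600) = 0.001850, so d_i = 540.6 mm.
m = −d_i/d_o = -0.1502.
|h_i| = |m|·h_o = 0.1502 × 80 = 12.0 mm. The image is real, inverted and reduced, on the far side of the lens.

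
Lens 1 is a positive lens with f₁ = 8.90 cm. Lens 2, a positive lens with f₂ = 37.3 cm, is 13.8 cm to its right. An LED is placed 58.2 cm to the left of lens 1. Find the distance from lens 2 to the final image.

3.61 cm

Lens 1: 1/d_i1 = 1/f₁ − 1/d_o1 = 1/(8.90) − 1/(58.2) = 0.09518, so d_i1 = 10.51 cm.
The intermediate image is 10.51 cm to the right of lens 1, which is 13.8 − (10.51) = 3.290 cm to the left of lens 2, so d_o2 = +3.290 cm.
Lens 2: 1/d_i2 = 1/f₂ − 1/d_o2 = 1/(37.3) − 1/(3.290) = -0.2771, so d_i2 = -3.61 cm.
The final image is virtual, 3.61 cm to the left of lens 2 (overall magnification ≈ -0.20).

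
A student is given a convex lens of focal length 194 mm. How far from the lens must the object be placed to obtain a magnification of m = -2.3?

278 mm

m = −d_i/d_o ⇒ d_i = −m·d_o.
1/f = 1/d_o + 1/d_i = 1/d_o − 1/(m·d_o) = (1 − 1/m)/d_o, so d_o = f(1 − 1/m) = (194.0)(1 − 1/(-2.3)) = 278 mm.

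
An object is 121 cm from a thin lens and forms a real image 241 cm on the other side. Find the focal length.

f = 80.6 cm (converging)

Real image ⇒ d_i = +241 cm.
1/f = 1/d_o + 1/d_i = 1/(121) + 1/(241) = 0.01241, so f = 80.6 cm.
Since f is positive, the thin lens is converging.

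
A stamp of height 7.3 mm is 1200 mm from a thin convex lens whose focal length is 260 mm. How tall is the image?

1/d_i = 1/f − 1/d_o = 1/(260.0) − 1/(1200) = 0.003013, so d_i = 331.9 mm.
m = −d_i/d_o = -0.2766.
|h_i| = |m|·h_o = 0.2766 × 7.3 = 2.02 mm. The image is real, inverted and reduced, on the far side of the lens.

2.02 mm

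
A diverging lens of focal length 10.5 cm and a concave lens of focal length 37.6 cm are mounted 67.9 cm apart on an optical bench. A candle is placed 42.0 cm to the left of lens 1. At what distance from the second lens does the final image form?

25.2 cm

Lens 1 is diverging, so f₁ = −10.5 cm.
Lens 1: 1/d_i1 = 1/f₁ − 1/d_o1 = 1/(-10.5) − 1/(42.0) = -0.1190, so d_i1 = -8.400 cm.
The intermediate image is 8.400 cm to the left of lens 1 (virtual), which is 67.9 − (-8.400) = 76.30 cm to the left of lens 2, so d_o2 = +76.30 cm.
Lens 2 is diverging, so f₂ = −37.6 cm.
Lens 2: 1/d_i2 = 1/f₂ − 1/d_o2 = 1/(-37.6) − 1/(76.30) = -0.03970, so d_i2 = -25.2 cm.
The final image is virtual, 25.2 cm to the left of lens 2 (overall magnification ≈ 0.066).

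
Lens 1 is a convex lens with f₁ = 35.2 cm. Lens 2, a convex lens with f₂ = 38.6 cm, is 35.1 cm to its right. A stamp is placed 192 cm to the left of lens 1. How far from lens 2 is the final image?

Lens 1: 1/d_i1 = 1/f₁ − 1/d_o1 = 1/(35.2) − 1/(192) = 0.02320, so d_i1 = 43.10 cm.
The intermediate image is 43.10 cm to the right of lens 1, which lies 8.000 cm to the right of lens 2 — a virtual object — so d_o2 = −8.000 cm.
Lens 2: 1/d_i2 = 1/f₂ − 1/d_o2 = 1/(38.6) − 1/(-8.000) = 0.1509, so d_i2 = 6.63 cm.
The final image is real, 6.63 cm to the right of lens 2 (overall magnification ≈ -0.19).

6.63 cm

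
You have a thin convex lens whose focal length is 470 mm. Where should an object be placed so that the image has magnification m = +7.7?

409 mm

m = −d_i/d_o ⇒ d_i = −m·d_o.
1/f = 1/d_o + 1/d_i = 1/d_o − 1/(m·d_o) = (1 − 1/m)/d_o, so d_o = f(1 − 1/m) = (470.0)(1 − 1/(+7.7)) = 409 mm.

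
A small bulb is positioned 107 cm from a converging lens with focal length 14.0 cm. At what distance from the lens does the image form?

16.1 cm

Thin-lens equation: 1/v = 1/f − 1/u = 1/(14.00) − 1/(107) = 0.07143 − 0.009346 = 0.06208, so v = 16.1 cm.
The image is real, inverted and reduced, on the far side of the lens.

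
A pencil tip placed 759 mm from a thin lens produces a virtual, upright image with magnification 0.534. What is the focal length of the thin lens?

f = -870 mm (diverging)

m = −d_i/d_o ⇒ d_i = −m·d_o = −(+0.534)·(759) = -405.3 mm.
1/f = 1/d_o + 1/d_i = 1/(759) + 1/(-405.3) = -0.001150, so f = -870 mm.
Since f is negative, the thin lens is diverging.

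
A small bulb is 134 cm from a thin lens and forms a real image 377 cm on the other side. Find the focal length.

f = 98.9 cm (converging)

Real image ⇒ d_i = +377 cm.
1/f = 1/d_o + 1/d_i = 1/(134) + 1/(377) = 0.01012, so f = 98.9 cm.
Since f is positive, the thin lens is converging.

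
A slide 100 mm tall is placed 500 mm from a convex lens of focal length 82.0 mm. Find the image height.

1/d_i = 1/f − 1/d_o = 1/(82.00) − 1/(500) = 0.01020, so d_i = 98.09 mm.
m = −d_i/d_o = -0.1962.
|h_i| = |m|·h_o = 0.1962 × 100 = 19.6 mm. The image is real, inverted and reduced, on the far side of the lens.

19.6 mm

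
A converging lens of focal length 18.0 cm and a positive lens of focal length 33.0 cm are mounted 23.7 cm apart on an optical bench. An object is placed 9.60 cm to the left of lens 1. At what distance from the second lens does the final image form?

Lens 1: 1/d_i1 = 1/f₁ − 1/d_o1 = 1/(18.0) − 1/(9.60) = -0.04861, so d_i1 = -20.57 cm.
The intermediate image is 20.57 cm to the left of lens 1 (virtual), which is 23.7 − (-20.57) = 44.27 cm to the left of lens 2, so d_o2 = +44.27 cm.
Lens 2: 1/d_i2 = 1/f₂ − 1/d_o2 = 1/(33.0) − 1/(44.27) = 0.007714, so d_i2 = 130 cm.
The final image is real, 130 cm to the right of lens 2 (overall magnification ≈ -6.3).

130 cm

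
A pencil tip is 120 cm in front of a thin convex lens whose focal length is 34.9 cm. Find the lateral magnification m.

m = -0.410

1/d_i = 1/f − 1/d_o = 1/(34.90) − 1/(120) = 0.02032, so d_i = 49.21 cm.
m = −d_i/d_o = −(49.21)/(120) = -0.410.
The image is real, inverted and reduced, on the far side of the lens.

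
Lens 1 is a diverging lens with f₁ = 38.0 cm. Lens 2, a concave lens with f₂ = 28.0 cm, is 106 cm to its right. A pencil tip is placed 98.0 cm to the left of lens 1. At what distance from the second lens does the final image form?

Lens 1 is diverging, so f₁ = −38.0 cm.
Lens 1: 1/d_i1 = 1/f₁ − 1/d_o1 = 1/(-38.0) − 1/(98.0) = -0.03652, so d_i1 = -27.38 cm.
The intermediate image is 27.38 cm to the left of lens 1 (virtual), which is 106 − (-27.38) = 133.4 cm to the left of lens 2, so d_o2 = +133.4 cm.
Lens 2 is diverging, so f₂ = −28.0 cm.
Lens 2: 1/d_i2 = 1/f₂ − 1/d_o2 = 1/(-28.0) − 1/(133.4) = -0.04321, so d_i2 = -23.1 cm.
The final image is virtual, 23.1 cm to the left of lens 2 (overall magnification ≈ 0.048).

23.1 cm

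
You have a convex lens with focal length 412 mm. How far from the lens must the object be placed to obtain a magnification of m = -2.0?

m = −d_i/d_o ⇒ d_i = −m·d_o.
1/f = 1/d_o + 1/d_i = 1/d_o − 1/(m·d_o) = (1 − 1/m)/d_o, so d_o = f(1 − 1/m) = (412.0)(1 − 1/(-2.0)) = 618 mm.

618 mm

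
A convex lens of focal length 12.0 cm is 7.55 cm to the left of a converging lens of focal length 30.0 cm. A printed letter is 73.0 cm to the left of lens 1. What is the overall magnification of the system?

Lens 1: 1/d_i1 = 1/(12.0) − 1/(73.0) = 0.06963, so d_i1 = 14.36 cm; m₁ = −d_i1/d_o1 = -0.1967.
d_o2 = 7.55 − (14.36) = -6.810 cm (virtual object).
Lens 2: 1/d_i2 = 1/(30.0) − 1/(-6.810) = 0.1802, so d_i2 = 5.550 cm; m₂ = −d_i2/d_o2 = +0.8150.
m = m₁·m₂ = (-0.1967)(+0.8150) = -0.160.

m = -0.160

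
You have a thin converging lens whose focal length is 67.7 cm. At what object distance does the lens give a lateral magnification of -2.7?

92.8 cm

m = −d_i/d_o ⇒ d_i = −m·d_o.
1/f = 1/d_o + 1/d_i = 1/d_o − 1/(m·d_o) = (1 − 1/m)/d_o, so d_o = f(1 − 1/m) = (67.70)(1 − 1/(-2.7)) = 92.8 cm.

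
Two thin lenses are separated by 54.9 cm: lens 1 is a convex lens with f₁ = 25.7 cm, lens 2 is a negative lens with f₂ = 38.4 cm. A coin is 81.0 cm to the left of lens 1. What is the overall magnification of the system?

Lens 1: 1/d_i1 = 1/(25.7) − 1/(81.0) = 0.02656, so d_i1 = 37.64 cm; m₁ = −d_i1/d_o1 = -0.4647.
d_o2 = 54.9 − (37.64) = 17.26 cm.
f₂ = −38.4 cm (diverging).
Lens 2: 1/d_i2 = 1/(-38.4) − 1/(17.26) = -0.08398, so d_i2 = -11.91 cm; m₂ = −d_i2/d_o2 = +0.6899.
m = m₁·m₂ = (-0.4647)(+0.6899) = -0.321.

m = -0.321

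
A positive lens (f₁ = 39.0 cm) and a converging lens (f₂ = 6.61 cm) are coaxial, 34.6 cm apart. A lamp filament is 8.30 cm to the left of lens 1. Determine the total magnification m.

m = -0.218

Lens 1: 1/d_i1 = 1/(39.0) − 1/(8.30) = -0.09484, so d_i1 = -10.54 cm; m₁ = −d_i1/d_o1 = +1.270.
d_o2 = 34.6 − (-10.54) = 45.14 cm.
Lens 2: 1/d_i2 = 1/(6.61) − 1/(45.14) = 0.1291, so d_i2 = 7.744 cm; m₂ = −d_i2/d_o2 = -0.1716.
m = m₁·m₂ = (+1.270)(-0.1716) = -0.218.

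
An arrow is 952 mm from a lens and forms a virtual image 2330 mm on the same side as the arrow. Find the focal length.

Virtual image ⇒ d_i = −2330 mm.
1/f = 1/d_o + 1/d_i = 1/(952) + 1/(-2330) = 0.0006212, so f = 1610 mm.
Since f is positive, the lens is converging.

f = 1610 mm (converging)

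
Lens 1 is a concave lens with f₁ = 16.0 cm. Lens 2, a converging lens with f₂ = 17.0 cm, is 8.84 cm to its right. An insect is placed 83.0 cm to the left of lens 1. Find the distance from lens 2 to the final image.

Lens 1 is diverging, so f₁ = −16.0 cm.
Lens 1: 1/d_i1 = 1/f₁ − 1/d_o1 = 1/(-16.0) − 1/(83.0) = -0.07455, so d_i1 = -13.41 cm.
The intermediate image is 13.41 cm to the left of lens 1 (virtual), which is 8.84 − (-13.41) = 22.25 cm to the left of lens 2, so d_o2 = +22.25 cm.
Lens 2: 1/d_i2 = 1/f₂ − 1/d_o2 = 1/(17.0) − 1/(22.25) = 0.01388, so d_i2 = 72.0 cm.
The final image is real, 72.0 cm to the right of lens 2 (overall magnification ≈ -0.52).

72.0 cm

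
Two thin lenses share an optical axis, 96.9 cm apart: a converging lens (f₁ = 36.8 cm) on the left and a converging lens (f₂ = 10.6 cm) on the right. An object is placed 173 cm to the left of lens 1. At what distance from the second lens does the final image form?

Lens 1: 1/d_i1 = 1/f₁ − 1/d_o1 = 1/(36.8) − 1/(173) = 0.02139, so d_i1 = 46.74 cm.
The intermediate image is 46.74 cm to the right of lens 1, which is 96.9 − (46.74) = 50.16 cm to the left of lens 2, so d_o2 = +50.16 cm.
Lens 2: 1/d_i2 = 1/f₂ − 1/d_o2 = 1/(10.6) − 1/(50.16) = 0.07440, so d_i2 = 13.4 cm.
The final image is real, 13.4 cm to the right of lens 2 (overall magnification ≈ 0.072).

13.4 cm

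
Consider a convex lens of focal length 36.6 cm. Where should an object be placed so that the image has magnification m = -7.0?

m = −d_i/d_o ⇒ d_i = −m·d_o.
1/f = 1/d_o + 1/d_i = 1/d_o − 1/(m·d_o) = (1 − 1/m)/d_o, so d_o = f(1 − 1/m) = (36.60)(1 − 1/(-7.0)) = 41.8 cm.

41.8 cm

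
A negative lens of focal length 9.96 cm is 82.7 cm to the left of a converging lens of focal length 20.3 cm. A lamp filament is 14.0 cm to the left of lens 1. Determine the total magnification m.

f₁ = −9.96 cm (diverging).
Lens 1: 1/d_i1 = 1/(-9.96) − 1/(14.0) = -0.1718, so d_i1 = -5.820 cm; m₁ = −d_i1/d_o1 = +0.4157.
d_o2 = 82.7 − (-5.820) = 88.52 cm.
Lens 2: 1/d_i2 = 1/(20.3) − 1/(88.52) = 0.03796, so d_i2 = 26.34 cm; m₂ = −d_i2/d_o2 = -0.2976.
m = m₁·m₂ = (+0.4157)(-0.2976) = -0.124.

m = -0.124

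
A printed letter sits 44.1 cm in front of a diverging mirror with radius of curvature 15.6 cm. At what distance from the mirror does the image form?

f = R/2 = 15.6/2 = 7.800 cm; for a diverging mirror, f = -7.800 cm.
Mirror equation: 1/s_i = 1/f − 1/s_o = 1/(-7.800) − 1/(44.1) = -0.1282 − 0.02268 = -0.1509, so s_i = -6.63 cm.
The image is virtual, upright and reduced, behind the mirror.

6.63 cm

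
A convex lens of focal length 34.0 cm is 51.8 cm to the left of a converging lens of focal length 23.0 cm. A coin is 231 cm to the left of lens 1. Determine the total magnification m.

Lens 1: 1/d_i1 = 1/(34.0) − 1/(231) = 0.02508, so d_i1 = 39.87 cm; m₁ = −d_i1/d_o1 = -0.1726.
d_o2 = 51.8 − (39.87) = 11.93 cm.
Lens 2: 1/d_i2 = 1/(23.0) − 1/(11.93) = -0.04034, so d_i2 = -24.79 cm; m₂ = −d_i2/d_o2 = +2.078.
m = m₁·m₂ = (-0.1726)(+2.078) = -0.359.

m = -0.359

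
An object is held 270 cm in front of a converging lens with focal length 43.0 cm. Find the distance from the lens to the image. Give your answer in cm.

51.1 cm

Thin-lens equation: 1/v = 1/f − 1/u = 1/(43.00) − 1/(270) = 0.02326 − 0.003704 = 0.01955, so v = 51.1 cm.
The image is real, inverted and reduced, on the far side of the lens.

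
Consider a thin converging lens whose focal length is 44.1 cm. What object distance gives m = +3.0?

29.4 cm

m = −d_i/d_o ⇒ d_i = −m·d_o.
1/f = 1/d_o + 1/d_i = 1/d_o − 1/(m·d_o) = (1 − 1/m)/d_o, so d_o = f(1 − 1/m) = (44.10)(1 − 1/(+3.0)) = 29.4 cm.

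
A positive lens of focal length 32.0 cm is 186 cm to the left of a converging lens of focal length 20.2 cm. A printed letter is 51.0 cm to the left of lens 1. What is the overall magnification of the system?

Lens 1: 1/d_i1 = 1/(32.0) − 1/(51.0) = 0.01164, so d_i1 = 85.89 cm; m₁ = −d_i1/d_o1 = -1.684.
d_o2 = 186 − (85.89) = 100.1 cm.
Lens 2: 1/d_i2 = 1/(20.2) − 1/(100.1) = 0.03951, so d_i2 = 25.31 cm; m₂ = −d_i2/d_o2 = -0.2528.
m = m₁·m₂ = (-1.684)(-0.2528) = +0.426.

m = +0.426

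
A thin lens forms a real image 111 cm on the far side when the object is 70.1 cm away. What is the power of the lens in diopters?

P = +2.33 D

d_i = +111 cm.
1/f = 1/d_o + 1/d_i = 1/(70.1) + 1/(111) = 0.02327 cm⁻¹.
f = 42.97 cm = 0.4297 m, so P = 1/f = +2.33 D.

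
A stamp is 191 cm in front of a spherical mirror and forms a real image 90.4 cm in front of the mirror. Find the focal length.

Real image ⇒ d_i = +90.4 cm.
1/f = 1/d_o + 1/d_i = 1/(191) + 1/(90.4) = 0.01630, so f = 61.4 cm.
Since f is positive, the spherical mirror is concave.

f = 61.4 cm (concave)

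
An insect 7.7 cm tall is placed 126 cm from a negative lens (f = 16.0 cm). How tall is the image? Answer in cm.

For a negative lens, f = -16.0 cm.
1/d_i = 1/f − 1/d_o = 1/(-16.00) − 1/(126) = -0.07044, so d_i = -14.20 cm.
m = −d_i/d_o = +0.1127.
|h_i| = |m|·h_o = 0.1127 × 7.7 = 0.868 cm. The image is virtual, upright and reduced, on the same side as the object.

0.868 cm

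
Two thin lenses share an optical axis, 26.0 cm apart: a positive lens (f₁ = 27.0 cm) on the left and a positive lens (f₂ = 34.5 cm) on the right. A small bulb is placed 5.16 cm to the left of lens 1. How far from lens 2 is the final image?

Lens 1: 1/d_i1 = 1/f₁ − 1/d_o1 = 1/(27.0) − 1/(5.16) = -0.1568, so d_i1 = -6.379 cm.
The intermediate image is 6.379 cm to the left of lens 1 (virtual), which is 26.0 − (-6.379) = 32.38 cm to the left of lens 2, so d_o2 = +32.38 cm.
Lens 2: 1/d_i2 = 1/f₂ − 1/d_o2 = 1/(34.5) − 1/(32.38) = -0.001898, so d_i2 = -527 cm.
The final image is virtual, 527 cm to the left of lens 2 (overall magnification ≈ 20).

527 cm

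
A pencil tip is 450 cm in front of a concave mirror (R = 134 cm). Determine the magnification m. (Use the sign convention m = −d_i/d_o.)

f = R/2 = 134/2 = 67.00 cm.
1/d_i = 1/f − 1/d_o = 1/(67.00) − 1/(450) = 0.01270, so d_i = 78.72 cm.
m = −d_i/d_o = −(78.72)/(450) = -0.175.
The image is real, inverted and reduced, in front of the mirror.

m = -0.175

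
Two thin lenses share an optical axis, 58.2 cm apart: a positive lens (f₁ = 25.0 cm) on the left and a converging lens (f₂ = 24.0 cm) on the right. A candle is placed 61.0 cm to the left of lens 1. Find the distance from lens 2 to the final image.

46.6 cm

Lens 1: 1/d_i1 = 1/f₁ − 1/d_o1 = 1/(25.0) − 1/(61.0) = 0.02361, so d_i1 = 42.36 cm.
The intermediate image is 42.36 cm to the right of lens 1, which is 58.2 − (42.36) = 15.84 cm to the left of lens 2, so d_o2 = +15.84 cm.
Lens 2: 1/d_i2 = 1/f₂ − 1/d_o2 = 1/(24.0) − 1/(15.84) = -0.02146, so d_i2 = -46.6 cm.
The final image is virtual, 46.6 cm to the left of lens 2 (overall magnification ≈ -2.0).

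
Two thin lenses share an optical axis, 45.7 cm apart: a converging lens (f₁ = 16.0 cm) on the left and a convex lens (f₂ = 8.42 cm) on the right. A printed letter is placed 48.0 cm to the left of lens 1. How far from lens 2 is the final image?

Lens 1: 1/d_i1 = 1/f₁ − 1/d_o1 = 1/(16.0) − 1/(48.0) = 0.04167, so d_i1 = 24.00 cm.
The intermediate image is 24.00 cm to the right of lens 1, which is 45.7 − (24.00) = 21.70 cm to the left of lens 2, so d_o2 = +21.70 cm.
Lens 2: 1/d_i2 = 1/f₂ − 1/d_o2 = 1/(8.42) − 1/(21.70) = 0.07268, so d_i2 = 13.8 cm.
The final image is real, 13.8 cm to the right of lens 2 (overall magnification ≈ 0.32).

13.8 cm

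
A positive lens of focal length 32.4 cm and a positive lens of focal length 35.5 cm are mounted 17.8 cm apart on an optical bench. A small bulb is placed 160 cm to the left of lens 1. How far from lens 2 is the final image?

13.9 cm

Lens 1: 1/d_i1 = 1/f₁ − 1/d_o1 = 1/(32.4) − 1/(160) = 0.02461, so d_i1 = 40.63 cm.
The intermediate image is 40.63 cm to the right of lens 1, which lies 22.83 cm to the right of lens 2 — a virtual object — so d_o2 = −22.83 cm.
Lens 2: 1/d_i2 = 1/f₂ − 1/d_o2 = 1/(35.5) − 1/(-22.83) = 0.07197, so d_i2 = 13.9 cm.
The final image is real, 13.9 cm to the right of lens 2 (overall magnification ≈ -0.15).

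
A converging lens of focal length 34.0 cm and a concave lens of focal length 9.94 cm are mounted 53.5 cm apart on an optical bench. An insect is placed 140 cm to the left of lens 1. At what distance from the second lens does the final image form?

4.61 cm

Lens 1: 1/d_i1 = 1/f₁ − 1/d_o1 = 1/(34.0) − 1/(140) = 0.02227, so d_i1 = 44.91 cm.
The intermediate image is 44.91 cm to the right of lens 1, which is 53.5 − (44.91) = 8.590 cm to the left of lens 2, so d_o2 = +8.590 cm.
Lens 2 is diverging, so f₂ = −9.94 cm.
Lens 2: 1/d_i2 = 1/f₂ − 1/d_o2 = 1/(-9.94) − 1/(8.590) = -0.2170, so d_i2 = -4.61 cm.
The final image is virtual, 4.61 cm to the left of lens 2 (overall magnification ≈ -0.17).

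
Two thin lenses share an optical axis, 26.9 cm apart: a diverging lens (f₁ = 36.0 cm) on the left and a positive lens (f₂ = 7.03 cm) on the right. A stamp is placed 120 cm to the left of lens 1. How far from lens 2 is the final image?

Lens 1 is diverging, so f₁ = −36.0 cm.
Lens 1: 1/d_i1 = 1/f₁ − 1/d_o1 = 1/(-36.0) − 1/(120) = -0.03611, so d_i1 = -27.69 cm.
The intermediate image is 27.69 cm to the left of lens 1 (virtual), which is 26.9 − (-27.69) = 54.59 cm to the left of lens 2, so d_o2 = +54.59 cm.
Lens 2: 1/d_i2 = 1/f₂ − 1/d_o2 = 1/(7.03) − 1/(54.59) = 0.1239, so d_i2 = 8.07 cm.
The final image is real, 8.07 cm to the right of lens 2 (overall magnification ≈ -0.034).

8.07 cm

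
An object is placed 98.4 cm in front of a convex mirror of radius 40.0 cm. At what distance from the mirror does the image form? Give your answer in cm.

f = R/2 = 40.0/2 = 20.00 cm; for a convex mirror, f = -20.00 cm.
Mirror equation: 1/d_i = 1/f − 1/d_o = 1/(-20.00) − 1/(98.4) = -0.05000 − 0.01016 = -0.06016, so d_i = -16.6 cm.
The image is virtual, upright and reduced, behind the mirror.

16.6 cm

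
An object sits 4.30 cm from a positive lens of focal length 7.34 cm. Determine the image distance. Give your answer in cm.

10.4 cm

Lens equation: 1/v = 1/f − 1/u = 1/(7.340) − 1/(4.30) = 0.1362 − 0.2326 = -0.09632, so v = -10.4 cm.
The image is virtual, upright and enlarged, on the same side as the object.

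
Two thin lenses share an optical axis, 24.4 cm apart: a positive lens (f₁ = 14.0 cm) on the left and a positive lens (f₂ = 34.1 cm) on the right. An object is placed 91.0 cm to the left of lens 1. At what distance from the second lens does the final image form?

Lens 1: 1/d_i1 = 1/f₁ − 1/d_o1 = 1/(14.0) − 1/(91.0) = 0.06044, so d_i1 = 16.55 cm.
The intermediate image is 16.55 cm to the right of lens 1, which is 24.4 − (16.55) = 7.850 cm to the left of lens 2, so d_o2 = +7.850 cm.
Lens 2: 1/d_i2 = 1/f₂ − 1/d_o2 = 1/(34.1) − 1/(7.850) = -0.09806, so d_i2 = -10.2 cm.
The final image is virtual, 10.2 cm to the left of lens 2 (overall magnification ≈ -0.24).

10.2 cm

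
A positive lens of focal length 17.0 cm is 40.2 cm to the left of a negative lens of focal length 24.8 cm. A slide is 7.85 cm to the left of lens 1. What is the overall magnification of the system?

Lens 1: 1/d_i1 = 1/(17.0) − 1/(7.85) = -0.06857, so d_i1 = -14.58 cm; m₁ = −d_i1/d_o1 = +1.857.
d_o2 = 40.2 − (-14.58) = 54.78 cm.
f₂ = −24.8 cm (diverging).
Lens 2: 1/d_i2 = 1/(-24.8) − 1/(54.78) = -0.05858, so d_i2 = -17.07 cm; m₂ = −d_i2/d_o2 = +0.3116.
m = m₁·m₂ = (+1.857)(+0.3116) = +0.579.

m = +0.579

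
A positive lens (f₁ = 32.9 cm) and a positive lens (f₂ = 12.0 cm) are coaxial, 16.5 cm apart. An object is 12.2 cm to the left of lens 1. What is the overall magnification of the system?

m = -0.798

Lens 1: 1/d_i1 = 1/(32.9) − 1/(12.2) = -0.05157, so d_i1 = -19.39 cm; m₁ = −d_i1/d_o1 = +1.589.
d_o2 = 16.5 − (-19.39) = 35.89 cm.
Lens 2: 1/d_i2 = 1/(12.0) − 1/(35.89) = 0.05547, so d_i2 = 18.03 cm; m₂ = −d_i2/d_o2 = -0.5023.
m = m₁·m₂ = (+1.589)(-0.5023) = -0.798.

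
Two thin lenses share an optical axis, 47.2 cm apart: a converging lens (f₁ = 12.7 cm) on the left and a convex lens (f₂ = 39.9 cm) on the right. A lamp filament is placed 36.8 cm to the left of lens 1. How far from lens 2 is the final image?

91.8 cm

Lens 1: 1/d_i1 = 1/f₁ − 1/d_o1 = 1/(12.7) − 1/(36.8) = 0.05157, so d_i1 = 19.39 cm.
The intermediate image is 19.39 cm to the right of lens 1, which is 47.2 − (19.39) = 27.81 cm to the left of lens 2, so d_o2 = +27.81 cm.
Lens 2: 1/d_i2 = 1/f₂ − 1/d_o2 = 1/(39.9) − 1/(27.81) = -0.01090, so d_i2 = -91.8 cm.
The final image is virtual, 91.8 cm to the left of lens 2 (overall magnification ≈ -1.7).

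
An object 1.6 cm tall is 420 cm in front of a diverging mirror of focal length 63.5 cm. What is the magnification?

For a diverging mirror, f = -63.5 cm.
1/d_i = 1/f − 1/d_o = 1/(-63.50) − 1/(420) = -0.01813, so d_i = -55.16 cm.
m = −d_i/d_o = −(-55.16)/(420) = +0.131.
The image is virtual, upright and reduced, behind the mirror.

m = +0.131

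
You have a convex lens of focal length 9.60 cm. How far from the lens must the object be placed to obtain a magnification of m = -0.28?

m = −d_i/d_o ⇒ d_i = −m·d_o.
1/f = 1/d_o + 1/d_i = 1/d_o − 1/(m·d_o) = (1 − 1/m)/d_o, so d_o = f(1 − 1/m) = (9.600)(1 − 1/(-0.28)) = 43.9 cm.

43.9 cm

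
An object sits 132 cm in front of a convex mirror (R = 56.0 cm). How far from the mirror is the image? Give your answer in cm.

23.1 cm

f = R/2 = 56.0/2 = 28.00 cm; for a convex mirror, f = -28.00 cm.
Mirror equation: 1/s_i = 1/f − 1/s_o = 1/(-28.00) − 1/(132) = -0.03571 − 0.007576 = -0.04329, so s_i = -23.1 cm.
The image is virtual, upright and reduced, behind the mirror.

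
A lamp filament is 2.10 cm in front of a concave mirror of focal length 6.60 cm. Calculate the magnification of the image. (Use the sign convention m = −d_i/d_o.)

m = +1.47

1/d_i = 1/f − 1/d_o = 1/(6.600) − 1/(2.10) = -0.3247, so d_i = -3.080 cm.
m = −d_i/d_o = −(-3.080)/(2.10) = +1.47.
The image is virtual, upright and enlarged, behind the mirror.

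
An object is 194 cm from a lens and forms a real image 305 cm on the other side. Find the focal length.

Real image ⇒ d_i = +305 cm.
1/f = 1/d_o + 1/d_i = 1/(194) + 1/(305) = 0.008433, so f = 119 cm.
Since f is positive, the lens is converging.

f = 119 cm (converging)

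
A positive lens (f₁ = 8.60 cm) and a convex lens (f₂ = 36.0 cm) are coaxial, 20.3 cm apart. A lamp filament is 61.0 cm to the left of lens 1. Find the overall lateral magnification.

Lens 1: 1/d_i1 = 1/(8.60) − 1/(61.0) = 0.09989, so d_i1 = 10.01 cm; m₁ = −d_i1/d_o1 = -0.1641.
d_o2 = 20.3 − (10.01) = 10.29 cm.
Lens 2: 1/d_i2 = 1/(36.0) − 1/(10.29) = -0.06940, so d_i2 = -14.41 cm; m₂ = −d_i2/d_o2 = +1.400.
m = m₁·m₂ = (-0.1641)(+1.400) = -0.230.

m = -0.230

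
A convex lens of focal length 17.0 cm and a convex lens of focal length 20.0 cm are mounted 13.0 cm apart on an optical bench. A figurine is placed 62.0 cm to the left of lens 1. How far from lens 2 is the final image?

Lens 1: 1/d_i1 = 1/f₁ − 1/d_o1 = 1/(17.0) − 1/(62.0) = 0.04269, so d_i1 = 23.42 cm.
The intermediate image is 23.42 cm to the right of lens 1, which lies 10.42 cm to the right of lens 2 — a virtual object — so d_o2 = −10.42 cm.
Lens 2: 1/d_i2 = 1/f₂ − 1/d_o2 = 1/(20.0) − 1/(-10.42) = 0.1460, so d_i2 = 6.85 cm.
The final image is real, 6.85 cm to the right of lens 2 (overall magnification ≈ -0.25).

6.85 cm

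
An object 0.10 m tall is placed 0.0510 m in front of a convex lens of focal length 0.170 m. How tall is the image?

1/d_i = 1/f − 1/d_o = 1/(0.1700) − 1/(0.0510) = -13.73, so d_i = -0.07286 m.
m = −d_i/d_o = +1.429.
|h_i| = |m|·h_o = 1.429 × 0.10 = 0.143 m. The image is virtual, upright and enlarged, on the same side as the object.

0.143 m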